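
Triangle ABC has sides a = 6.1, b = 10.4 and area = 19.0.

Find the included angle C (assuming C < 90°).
Area = ½ab·sin(C)  →  sin(C) = 2·Area/(ab)
sin(C) = 2·19.0/(6.1·10.4) = 0.598991
C = arcsin(0.598991) = 36.8°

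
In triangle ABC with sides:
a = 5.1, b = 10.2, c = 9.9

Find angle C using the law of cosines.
cos(C) = (a² + b² - c²)/(2ab)
cos(C) = (5.1² + 10.2² - 9.9²)/(2·5.1·10.2) = 32.04/104.04 = 0.307958
C = arccos(0.307958) = 72.06°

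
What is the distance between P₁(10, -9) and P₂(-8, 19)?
Using the distance formula: d = sqrt((x₂-x₁)² + (y₂-y₁)²)
dx = (-8) - 10 = -18
dy = 19 - (-9) = 28
d = sqrt((-18)² + 28²) = sqrt(324 + 784) = sqrt(1108) = 33.29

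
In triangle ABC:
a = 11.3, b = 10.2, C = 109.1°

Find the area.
Using A = ½ab·sin(C):
A = ½·11.3·10.2·sin(109.1°) = ½·115.26·0.944949 = 54.46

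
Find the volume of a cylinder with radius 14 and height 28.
Volume = pi * r² * h
Volume = pi * 14² * 28
Volume = pi * 196 * 28
Volume = pi * 5488
Volume = 17241.06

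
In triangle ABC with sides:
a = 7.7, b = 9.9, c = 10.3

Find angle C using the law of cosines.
cos(C) = (a² + b² - c²)/(2ab)
cos(C) = (7.7² + 9.9² - 10.3²)/(2·7.7·9.9) = 51.21/152.46 = 0.335891
C = arccos(0.335891) = 70.37°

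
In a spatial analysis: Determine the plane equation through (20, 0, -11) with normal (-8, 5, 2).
d = n·P = (-8)(20) + (5)(0) + (2)(-11) = -182
Plane: -8x + 5y + 2z = -182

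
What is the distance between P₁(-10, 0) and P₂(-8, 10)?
Using the distance formula: d = sqrt((x₂-x₁)² + (y₂-y₁)²)
dx = (-8) - (-10) = 2
dy = 10 - 0 = 10
d = sqrt(2² + 10²) = sqrt(4 + 100) = sqrt(104) = 10.20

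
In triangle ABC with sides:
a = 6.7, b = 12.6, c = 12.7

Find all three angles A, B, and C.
By the law of cosines:
cos(A) = (b² + c² - a²)/(2bc) = 0.859768  →  A = 30.71°
cos(B) = (a² + c² - b²)/(2ac) = 0.278646  →  B = 73.82°
cos(C) = (a² + b² - c²)/(2ab) = 0.250888  →  C = 75.47°
Check: A + B + C = 180.0° ✓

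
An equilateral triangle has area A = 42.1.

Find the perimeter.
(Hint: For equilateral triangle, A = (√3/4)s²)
A = (√3/4)s²  →  s² = 4A/√3 = 4·42.1/√3 = 97.2258
s = 9.86031
Perimeter = 3s = 29.58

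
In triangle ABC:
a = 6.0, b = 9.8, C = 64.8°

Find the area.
Using A = ½ab·sin(C):
A = ½·6.0·9.8·sin(64.8°) = ½·58.8·0.904827 = 26.6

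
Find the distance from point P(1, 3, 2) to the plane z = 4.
d = |0(1) + 0(3) + 1(2) - (4)| / √(0² + 0² + 1²) = 2/√1 = 2.0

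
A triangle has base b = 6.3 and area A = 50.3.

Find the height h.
A = ½bh  →  h = 2A/b
h = 2·50.3/6.3 = 15.97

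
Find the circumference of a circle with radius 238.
Circumference = 2 * pi * r
Circumference = 2 * pi * 238
Circumference = 1495.40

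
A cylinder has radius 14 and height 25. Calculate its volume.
Volume = pi * r² * h
Volume = pi * 14² * 25
Volume = pi * 196 * 25
Volume = pi * 4900
Volume = 15393.80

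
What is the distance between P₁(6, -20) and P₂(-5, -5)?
Using the distance formula: d = sqrt((x₂-x₁)² + (y₂-y₁)²)
dx = (-5) - 6 = -11
dy = (-5) - (-20) = 15
d = sqrt((-11)² + 15²) = sqrt(121 + 225) = sqrt(346) = 18.60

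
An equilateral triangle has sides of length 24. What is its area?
Area = (sqrt(3)/4) * s²
Area = (sqrt(3)/4) * 24²
Area = (sqrt(3)/4) * 576
Area = 249.42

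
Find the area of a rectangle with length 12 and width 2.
Area = length * width
Area = 12 * 2
Area = 24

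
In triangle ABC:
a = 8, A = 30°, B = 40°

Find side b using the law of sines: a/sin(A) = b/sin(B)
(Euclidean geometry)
b = a·sin(B)/sin(A) = 8·sin(40°)/sin(30°)
b = 8·0.642788/0.500000 = 10.28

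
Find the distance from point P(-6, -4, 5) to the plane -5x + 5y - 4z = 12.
d = |(-5)(-6) + 5(-4) + (-4)(5) - (12)| / √((-5)² + 5² + (-4)²) = 22/√66 = 2.708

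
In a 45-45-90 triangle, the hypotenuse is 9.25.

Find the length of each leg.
In a 45-45-90 triangle, hypotenuse = leg·√2  →  leg = hypotenuse/√2
leg = 9.25/√2 = 6.541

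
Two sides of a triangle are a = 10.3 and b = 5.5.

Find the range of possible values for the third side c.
By the triangle inequality: |a - b| < c < a + b
|10.3 - 5.5| < c < 10.3 + 5.5
4.8 < c < 15.8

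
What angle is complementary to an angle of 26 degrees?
Complementary angles sum to 90 degrees.
Other angle = 90 - 26
Other angle = 64 degrees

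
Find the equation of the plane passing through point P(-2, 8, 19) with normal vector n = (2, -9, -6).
d = n·P = (2)(-2) + (-9)(8) + (-6)(19) = -190
Plane: 2x - 9y - 6z = -190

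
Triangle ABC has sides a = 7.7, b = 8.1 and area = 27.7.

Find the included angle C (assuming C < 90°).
Area = ½ab·sin(C)  →  sin(C) = 2·Area/(ab)
sin(C) = 2·27.7/(7.7·8.1) = 0.888248
C = arcsin(0.888248) = 62.65°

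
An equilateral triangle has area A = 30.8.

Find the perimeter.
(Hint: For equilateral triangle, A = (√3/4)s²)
A = (√3/4)s²  →  s² = 4A/√3 = 4·30.8/√3 = 71.1296
s = 8.43383
Perimeter = 3s = 25.3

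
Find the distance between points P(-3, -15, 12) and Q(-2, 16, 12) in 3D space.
d = √[(1)² + (31)² + (0)²] = √962 = 31.02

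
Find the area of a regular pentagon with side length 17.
For a regular 5-gon with side length s = 17:
Apothem a = s / (2*tan(pi/5)) = 17 / (2*tan(pi/5)) ≈ 11.6992
Perimeter P = 5 * 17 = 85
Area = (1/2) * P * a = (1/2) * 85 * 11.6992 = 497.22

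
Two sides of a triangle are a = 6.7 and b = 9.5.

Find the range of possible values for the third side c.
By the triangle inequality: |a - b| < c < a + b
|6.7 - 9.5| < c < 6.7 + 9.5
2.8 < c < 16.2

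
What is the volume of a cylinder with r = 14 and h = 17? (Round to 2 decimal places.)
Volume = pi * r² * h
Volume = pi * 14² * 17
Volume = pi * 196 * 17
Volume = pi * 3332
Volume = 10467.79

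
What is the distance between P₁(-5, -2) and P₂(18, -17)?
Using the distance formula: d = sqrt((x₂-x₁)² + (y₂-y₁)²)
dx = 18 - (-5) = 23
dy = (-17) - (-2) = -15
d = sqrt(23² + (-15)²) = sqrt(529 + 225) = sqrt(754) = 27.46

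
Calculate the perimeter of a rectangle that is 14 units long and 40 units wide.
Perimeter = 2 * (length + width)
Perimeter = 2 * (14 + 40)
Perimeter = 2 * 54
Perimeter = 108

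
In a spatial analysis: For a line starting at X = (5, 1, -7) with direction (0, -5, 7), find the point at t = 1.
P(1) = (5 + 0(1), 1 + (-5)(1), -7 + 7(1)) = (5, -4, 0)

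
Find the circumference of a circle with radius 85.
Circumference = 2 * pi * r
Circumference = 2 * pi * 85
Circumference = 534.07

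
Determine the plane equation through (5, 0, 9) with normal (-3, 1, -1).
d = n·P = (-3)(5) + (1)(0) + (-1)(9) = -24
Plane: -3x + y - z = -24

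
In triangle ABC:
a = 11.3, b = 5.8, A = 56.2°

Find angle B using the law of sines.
sin(B)/b = sin(A)/a
sin(B) = b·sin(A)/a = 5.8·sin(56.2°)/11.3 = 0.426523
B = arcsin(0.426523) = 25.25°  (b ≤ a, so B ≤ A and the acute solution is unique)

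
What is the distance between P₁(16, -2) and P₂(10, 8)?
Using the distance formula: d = sqrt((x₂-x₁)² + (y₂-y₁)²)
dx = 10 - 16 = -6
dy = 8 - (-2) = 10
d = sqrt((-6)² + 10²) = sqrt(36 + 100) = sqrt(136) = 11.66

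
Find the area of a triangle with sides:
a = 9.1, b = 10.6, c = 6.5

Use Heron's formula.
s = (a+b+c)/2 = (9.1+10.6+6.5)/2 = 13.1
A = √(s(s-a)(s-b)(s-c)) = √(13.1·4·2.5·6.6)
A = √864.6 = 29.4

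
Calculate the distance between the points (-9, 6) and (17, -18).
Using the distance formula: d = sqrt((x₂-x₁)² + (y₂-y₁)²)
dx = 17 - (-9) = 26
dy = (-18) - 6 = -24
d = sqrt(26² + (-24)²) = sqrt(676 + 576) = sqrt(1252) = 35.38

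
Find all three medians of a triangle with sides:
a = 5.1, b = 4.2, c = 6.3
Using m_x = ½√(2y² + 2z² - x²):
m_a = ½√(2·4.2² + 2·6.3² - 5.1²) = ½√88.65 = 4.708
m_b = ½√(2·5.1² + 2·6.3² - 4.2²) = ½√113.76 = 5.333
m_c = ½√(2·5.1² + 2·4.2² - 6.3²) = ½√47.61 = 3.45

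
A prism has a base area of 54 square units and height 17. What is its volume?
Volume = base area * height
Volume = 54 * 17
Volume = 918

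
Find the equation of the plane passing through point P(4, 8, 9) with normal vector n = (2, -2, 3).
d = n·P = (2)(4) + (-2)(8) + (3)(9) = 19
Plane: 2x - 2y + 3z = 19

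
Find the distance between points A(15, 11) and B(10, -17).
Using the distance formula: d = sqrt((x₂-x₁)² + (y₂-y₁)²)
dx = 10 - 15 = -5
dy = (-17) - 11 = -28
d = sqrt((-5)² + (-28)²) = sqrt(25 + 784) = sqrt(809) = 28.44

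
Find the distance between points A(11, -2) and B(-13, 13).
Using the distance formula: d = sqrt((x₂-x₁)² + (y₂-y₁)²)
dx = (-13) - 11 = -24
dy = 13 - (-2) = 15
d = sqrt((-24)² + 15²) = sqrt(576 + 225) = sqrt(801) = 28.30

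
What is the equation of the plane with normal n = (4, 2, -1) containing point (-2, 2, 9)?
d = n·P = (4)(-2) + (2)(2) + (-1)(9) = -13
Plane: 4x + 2y - z = -13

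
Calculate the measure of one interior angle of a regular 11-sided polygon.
Interior angle of a regular n-gon = (n-2)*180/n
Interior angle = (11-2)*180/11
Interior angle = 9*180/11
Interior angle = 1620/11
Interior angle = 147.27 degrees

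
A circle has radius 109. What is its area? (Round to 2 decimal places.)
Area = pi * r²
Area = pi * 109²
Area = pi * 11881
Area = 37325.26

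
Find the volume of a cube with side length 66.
Volume = s³
Volume = 66³
Volume = 287496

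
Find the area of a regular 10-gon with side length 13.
For a regular 10-gon with side length s = 13:
Apothem a = s / (2*tan(pi/10)) = 13 / (2*tan(pi/10)) ≈ 20.0049
Perimeter P = 10 * 13 = 130
Area = (1/2) * P * a = (1/2) * 130 * 20.0049 = 1300.32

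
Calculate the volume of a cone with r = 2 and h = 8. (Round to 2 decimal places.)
Volume = (1/3) * pi * r² * h
Volume = (1/3) * pi * 2² * 8
Volume = (1/3) * pi * 4 * 8
Volume = (1/3) * pi * 32
Volume = 33.51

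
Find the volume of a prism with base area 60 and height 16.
Volume = base area * height
Volume = 60 * 16
Volume = 960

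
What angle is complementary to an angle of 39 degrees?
Complementary angles sum to 90 degrees.
Other angle = 90 - 39
Other angle = 51 degrees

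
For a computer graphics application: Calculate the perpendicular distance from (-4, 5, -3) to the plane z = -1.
d = |0(-4) + 0(5) + 1(-3) - (-1)| / √(0² + 0² + 1²) = 2/√1 = 2.0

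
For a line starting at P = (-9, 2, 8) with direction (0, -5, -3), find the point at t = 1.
P(1) = (-9 + 0(1), 2 + (-5)(1), 8 + (-3)(1)) = (-9, -3, 5)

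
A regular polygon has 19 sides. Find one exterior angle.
Exterior angle of a regular n-gon = 360/n
Exterior angle = 360/19
Exterior angle = 18.95 degrees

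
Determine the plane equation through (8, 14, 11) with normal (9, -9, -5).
d = n·P = (9)(8) + (-9)(14) + (-5)(11) = -109
Plane: 9x - 9y - 5z = -109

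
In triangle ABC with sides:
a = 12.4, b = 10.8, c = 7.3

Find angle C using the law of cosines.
cos(C) = (a² + b² - c²)/(2ab)
cos(C) = (12.4² + 10.8² - 7.3²)/(2·12.4·10.8) = 217.11/267.84 = 0.810596
C = arccos(0.810596) = 35.85°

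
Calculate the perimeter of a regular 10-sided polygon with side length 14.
Perimeter = number of sides * side length
Perimeter = 10 * 14
Perimeter = 140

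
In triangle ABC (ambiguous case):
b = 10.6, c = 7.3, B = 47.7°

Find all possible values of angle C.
sin(C)/c = sin(B)/b  →  sin(C) = c·sin(B)/b = 7.3·sin(47.7°)/10.6 = 0.509369
C₁ = arcsin(0.509369) = 30.62°,  C₂ = 180° - C₁ = 149.38°
Check C₂: A = 180° - 47.7° - 149.38° = -17.08° ≤ 0, rejected
C = 30.62° (one solution)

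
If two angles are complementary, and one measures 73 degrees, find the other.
Complementary angles sum to 90 degrees.
Other angle = 90 - 73
Other angle = 17 degrees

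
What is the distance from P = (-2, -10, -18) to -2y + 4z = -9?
d = |0(-2) + (-2)(-10) + 4(-18) - (-9)| / √(0² + (-2)² + 4²) = 43/√20 = 9.615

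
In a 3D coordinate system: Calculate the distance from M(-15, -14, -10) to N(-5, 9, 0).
d = √[(10)² + (23)² + (10)²] = √729 = 27.0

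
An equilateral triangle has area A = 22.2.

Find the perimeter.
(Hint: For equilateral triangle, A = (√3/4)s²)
A = (√3/4)s²  →  s² = 4A/√3 = 4·22.2/√3 = 51.2687
s = 7.16022
Perimeter = 3s = 21.48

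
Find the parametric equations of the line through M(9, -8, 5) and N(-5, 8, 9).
Direction vector d = N - M = (-14, 16, 4)
x = 9 - 14t, y = -8 + 16t, z = 5 + 4t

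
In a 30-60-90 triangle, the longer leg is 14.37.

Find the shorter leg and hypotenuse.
In a 30-60-90 triangle, sides are in ratio 1 : √3 : 2.
Long leg = short leg·√3  →  short leg = 14.37/√3 = 8.297
Hypotenuse = 2·(short leg) = 2·14.37/√3 = 16.59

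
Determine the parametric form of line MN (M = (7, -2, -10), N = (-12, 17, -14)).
Direction vector d = N - M = (-19, 19, -4)
x = 7 - 19t, y = -2 + 19t, z = -10 - 4t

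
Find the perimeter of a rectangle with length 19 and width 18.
Perimeter = 2 * (length + width)
Perimeter = 2 * (19 + 18)
Perimeter = 2 * 37
Perimeter = 74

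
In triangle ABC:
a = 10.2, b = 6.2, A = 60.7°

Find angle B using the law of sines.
sin(B)/b = sin(A)/a
sin(B) = b·sin(A)/a = 6.2·sin(60.7°)/10.2 = 0.530081
B = arcsin(0.530081) = 32.01°  (b ≤ a, so B ≤ A and the acute solution is unique)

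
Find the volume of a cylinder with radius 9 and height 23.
Volume = pi * r² * h
Volume = pi * 9² * 23
Volume = pi * 81 * 23
Volume = pi * 1863
Volume = 5852.79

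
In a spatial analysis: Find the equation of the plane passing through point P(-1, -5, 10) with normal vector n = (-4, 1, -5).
d = n·P = (-4)(-1) + (1)(-5) + (-5)(10) = -51
Plane: -4x + y - 5z = -51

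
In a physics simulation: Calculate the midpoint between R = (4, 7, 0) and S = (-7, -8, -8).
Midpoint = ((4-7)/2, (7-8)/2, (0-8)/2) = (-1.5, -0.5, -4)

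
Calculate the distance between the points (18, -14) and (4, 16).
Using the distance formula: d = sqrt((x₂-x₁)² + (y₂-y₁)²)
dx = 4 - 18 = -14
dy = 16 - (-14) = 30
d = sqrt((-14)² + 30²) = sqrt(196 + 900) = sqrt(1096) = 33.11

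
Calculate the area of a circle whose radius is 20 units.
Area = pi * r²
Area = pi * 20²
Area = pi * 400
Area = 1256.64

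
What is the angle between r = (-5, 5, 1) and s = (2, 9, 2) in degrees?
r·s = 37, |r|² = 51, |s|² = 89
cos θ = 37/√4539 ≈ 0.5492
θ ≈ 56.69°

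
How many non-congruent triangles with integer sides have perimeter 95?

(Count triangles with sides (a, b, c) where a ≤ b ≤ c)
With a ≤ b ≤ c and a + b + c = 95, the triangle inequality a + b > c gives c < 95/2, so c ≤ 47.
Iterate a from 1 to ⌊p/3⌋ = 31; for each a, b ranges from a to ⌊(p−a)/2⌋ with c = p − a − b, keeping only c ≥ b.
Triples: (1, 47, 47), (2, 46, 47), (3, 45, 47), …
Count = 200 triangles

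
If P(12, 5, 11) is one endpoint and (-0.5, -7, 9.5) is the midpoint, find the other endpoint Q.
Q = (2×(-0.5) - 12, 2×(-7) - 5, 2×9.5 - 11) = (-13, -19, 8)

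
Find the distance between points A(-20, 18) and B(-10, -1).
Using the distance formula: d = sqrt((x₂-x₁)² + (y₂-y₁)²)
dx = (-10) - (-20) = 10
dy = (-1) - 18 = -19
d = sqrt(10² + (-19)²) = sqrt(100 + 361) = sqrt(461) = 21.47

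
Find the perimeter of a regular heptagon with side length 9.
Perimeter = number of sides * side length
Perimeter = 7 * 9
Perimeter = 63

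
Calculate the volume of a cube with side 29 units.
Volume = s³
Volume = 29³
Volume = 24389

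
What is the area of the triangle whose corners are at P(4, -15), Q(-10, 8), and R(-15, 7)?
Using the coordinate formula: Area = (1/2)|x₁(y₂-y₃) + x₂(y₃-y₁) + x₃(y₁-y₂)|
Area = (1/2)|4(8-7) + (-10)(7-(-15)) + (-15)((-15)-8)|
Area = (1/2)|4*1 + (-10)*22 + (-15)*(-23)|
Area = (1/2)|4 + (-220) + 345|
Area = (1/2)*129 = 64.50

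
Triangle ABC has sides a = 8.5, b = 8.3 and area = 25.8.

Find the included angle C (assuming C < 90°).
Area = ½ab·sin(C)  →  sin(C) = 2·Area/(ab)
sin(C) = 2·25.8/(8.5·8.3) = 0.731396
C = arcsin(0.731396) = 47°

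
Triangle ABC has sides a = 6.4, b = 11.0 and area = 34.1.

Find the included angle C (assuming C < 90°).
Area = ½ab·sin(C)  →  sin(C) = 2·Area/(ab)
sin(C) = 2·34.1/(6.4·11.0) = 0.968750
C = arcsin(0.968750) = 75.64°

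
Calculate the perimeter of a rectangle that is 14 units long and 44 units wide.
Perimeter = 2 * (length + width)
Perimeter = 2 * (14 + 44)
Perimeter = 2 * 58
Perimeter = 116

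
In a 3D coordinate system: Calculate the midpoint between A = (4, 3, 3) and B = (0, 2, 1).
Midpoint = ((4+0)/2, (3+2)/2, (3+1)/2) = (2, 2.5, 2)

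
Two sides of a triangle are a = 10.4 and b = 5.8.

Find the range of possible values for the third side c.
By the triangle inequality: |a - b| < c < a + b
|10.4 - 5.8| < c < 10.4 + 5.8
4.6 < c < 16.2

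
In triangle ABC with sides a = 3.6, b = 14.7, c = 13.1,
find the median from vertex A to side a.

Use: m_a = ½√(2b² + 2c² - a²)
m_a = ½√(2·14.7² + 2·13.1² - 3.6²)
m_a = ½√(432.18 + 343.22 - 12.96) = ½√762.44 = 13.81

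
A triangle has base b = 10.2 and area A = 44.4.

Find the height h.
A = ½bh  →  h = 2A/b
h = 2·44.4/10.2 = 8.706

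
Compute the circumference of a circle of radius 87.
Circumference = 2 * pi * r
Circumference = 2 * pi * 87
Circumference = 546.64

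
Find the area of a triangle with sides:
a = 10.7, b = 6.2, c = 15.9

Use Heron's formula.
s = (a+b+c)/2 = (10.7+6.2+15.9)/2 = 16.4
A = √(s(s-a)(s-b)(s-c)) = √(16.4·5.7·10.2·0.5)
A = √476.748 = 21.83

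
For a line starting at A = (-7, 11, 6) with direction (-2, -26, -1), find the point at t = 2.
P(2) = (-7 + (-2)(2), 11 + (-26)(2), 6 + (-1)(2)) = (-11, -41, 4)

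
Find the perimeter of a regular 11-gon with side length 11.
Perimeter = number of sides * side length
Perimeter = 11 * 11
Perimeter = 121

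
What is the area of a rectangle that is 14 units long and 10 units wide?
Area = length * width
Area = 14 * 10
Area = 140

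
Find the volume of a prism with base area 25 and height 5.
Volume = base area * height
Volume = 25 * 5
Volume = 125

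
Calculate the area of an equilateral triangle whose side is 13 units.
Area = (sqrt(3)/4) * s²
Area = (sqrt(3)/4) * 13²
Area = (sqrt(3)/4) * 169
Area = 73.18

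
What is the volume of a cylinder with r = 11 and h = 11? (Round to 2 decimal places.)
Volume = pi * r² * h
Volume = pi * 11² * 11
Volume = pi * 121 * 11
Volume = pi * 1331
Volume = 4181.46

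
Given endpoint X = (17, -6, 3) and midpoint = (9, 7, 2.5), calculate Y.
Y = (2×9 - 17, 2×7 - (-6), 2×2.5 - 3) = (1, 20, 2)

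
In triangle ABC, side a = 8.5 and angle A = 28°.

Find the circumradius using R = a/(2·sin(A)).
R = a/(2·sin(A)) = 8.5/(2·sin(28°))
R = 8.5/(2·0.469472) = 8.5/0.938943 = 9.053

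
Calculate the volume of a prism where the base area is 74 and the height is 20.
Volume = base area * height
Volume = 74 * 20
Volume = 1480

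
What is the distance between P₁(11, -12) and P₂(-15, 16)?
Using the distance formula: d = sqrt((x₂-x₁)² + (y₂-y₁)²)
dx = (-15) - 11 = -26
dy = 16 - (-12) = 28
d = sqrt((-26)² + 28²) = sqrt(676 + 784) = sqrt(1460) = 38.21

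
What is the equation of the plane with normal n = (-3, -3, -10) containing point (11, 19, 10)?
d = n·P = (-3)(11) + (-3)(19) + (-10)(10) = -190
Plane: -3x - 3y - 10z = -190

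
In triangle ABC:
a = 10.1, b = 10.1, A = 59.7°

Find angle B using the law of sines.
sin(B)/b = sin(A)/a
sin(B) = b·sin(A)/a = 10.1·sin(59.7°)/10.1 = 0.863396
B = arcsin(0.863396) = 59.7°  (b ≤ a, so B ≤ A and the acute solution is unique)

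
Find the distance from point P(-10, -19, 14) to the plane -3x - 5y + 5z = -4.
d = |(-3)(-10) + (-5)(-19) + 5(14) - (-4)| / √((-3)² + (-5)² + 5²) = 199/√59 = 25.91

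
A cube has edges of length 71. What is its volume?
Volume = s³
Volume = 71³
Volume = 357911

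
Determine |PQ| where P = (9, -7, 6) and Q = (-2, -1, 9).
d = √[(-11)² + (6)² + (3)²] = √166 = 12.88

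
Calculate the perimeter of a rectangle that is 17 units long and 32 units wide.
Perimeter = 2 * (length + width)
Perimeter = 2 * (17 + 32)
Perimeter = 2 * 49
Perimeter = 98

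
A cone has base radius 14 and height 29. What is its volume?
Volume = (1/3) * pi * r² * h
Volume = (1/3) * pi * 14² * 29
Volume = (1/3) * pi * 196 * 29
Volume = (1/3) * pi * 5684
Volume = 5952.27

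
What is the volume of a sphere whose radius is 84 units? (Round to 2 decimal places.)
Volume = (4/3) * pi * r³
Volume = (4/3) * pi * 84³
Volume = (4/3) * pi * 592704
Volume = 2482712.71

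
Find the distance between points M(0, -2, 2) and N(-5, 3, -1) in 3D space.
d = √[(-5)² + (5)² + (-3)²] = √59 = 7.681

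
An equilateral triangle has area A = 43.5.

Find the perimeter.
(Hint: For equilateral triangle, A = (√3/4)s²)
A = (√3/4)s²  →  s² = 4A/√3 = 4·43.5/√3 = 100.459
s = 10.0229
Perimeter = 3s = 30.07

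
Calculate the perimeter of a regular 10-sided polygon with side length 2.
Perimeter = number of sides * side length
Perimeter = 10 * 2
Perimeter = 20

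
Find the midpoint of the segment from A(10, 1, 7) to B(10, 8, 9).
Midpoint = ((10+10)/2, (1+8)/2, (7+9)/2) = (10, 4.5, 8)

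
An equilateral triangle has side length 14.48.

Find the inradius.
For an equilateral triangle, r = s/(2√3) where s is the side.
r = 14.48/(2√3) = 14.48/3.464102 = 4.18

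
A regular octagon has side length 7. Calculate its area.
For a regular 8-gon with side length s = 7:
Apothem a = s / (2*tan(pi/8)) = 7 / (2*tan(pi/8)) ≈ 8.4497
Perimeter P = 8 * 7 = 56
Area = (1/2) * P * a = (1/2) * 56 * 8.4497 = 236.59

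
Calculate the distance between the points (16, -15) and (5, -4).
Using the distance formula: d = sqrt((x₂-x₁)² + (y₂-y₁)²)
dx = 5 - 16 = -11
dy = (-4) - (-15) = 11
d = sqrt((-11)² + 11²) = sqrt(121 + 121) = sqrt(242) = 15.56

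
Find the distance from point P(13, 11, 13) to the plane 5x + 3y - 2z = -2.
d = |5(13) + 3(11) + (-2)(13) - (-2)| / √(5² + 3² + (-2)²) = 74/√38 = 12.0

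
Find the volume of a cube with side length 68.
Volume = s³
Volume = 68³
Volume = 314432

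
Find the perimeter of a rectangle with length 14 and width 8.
Perimeter = 2 * (length + width)
Perimeter = 2 * (14 + 8)
Perimeter = 2 * 22
Perimeter = 44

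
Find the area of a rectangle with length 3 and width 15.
Area = length * width
Area = 3 * 15
Area = 45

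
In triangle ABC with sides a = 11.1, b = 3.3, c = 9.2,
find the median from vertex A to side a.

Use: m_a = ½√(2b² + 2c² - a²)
m_a = ½√(2·3.3² + 2·9.2² - 11.1²)
m_a = ½√(21.78 + 169.28 - 123.21) = ½√67.85 = 4.119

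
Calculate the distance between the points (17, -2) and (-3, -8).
Using the distance formula: d = sqrt((x₂-x₁)² + (y₂-y₁)²)
dx = (-3) - 17 = -20
dy = (-8) - (-2) = -6
d = sqrt((-20)² + (-6)²) = sqrt(400 + 36) = sqrt(436) = 20.88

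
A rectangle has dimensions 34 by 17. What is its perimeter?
Perimeter = 2 * (length + width)
Perimeter = 2 * (34 + 17)
Perimeter = 2 * 51
Perimeter = 102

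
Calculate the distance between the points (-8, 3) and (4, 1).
Using the distance formula: d = sqrt((x₂-x₁)² + (y₂-y₁)²)
dx = 4 - (-8) = 12
dy = 1 - 3 = -2
d = sqrt(12² + (-2)²) = sqrt(144 + 4) = sqrt(148) = 12.17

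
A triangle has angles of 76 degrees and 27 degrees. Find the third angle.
Sum of angles in a triangle = 180 degrees
Third angle = 180 - 76 - 27
Third angle = 77 degrees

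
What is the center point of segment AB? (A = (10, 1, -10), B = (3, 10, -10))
Midpoint = ((10+3)/2, (1+10)/2, (-10-10)/2) = (6.5, 5.5, -10)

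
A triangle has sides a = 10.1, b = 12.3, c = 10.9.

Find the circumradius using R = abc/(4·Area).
s = (a+b+c)/2 = 16.65
Area = √(s(s-a)(s-b)(s-c)) = √(16.65·6.55·4.35·5.75) = 52.2284
R = abc/(4·Area) = (10.1·12.3·10.9)/(4·52.2284) = 1354.107/208.9136 = 6.482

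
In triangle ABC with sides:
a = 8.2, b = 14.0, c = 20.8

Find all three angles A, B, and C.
By the law of cosines:
cos(A) = (b² + c² - a²)/(2bc) = 0.963942  →  A = 15.43°
cos(B) = (a² + c² - b²)/(2ac) = 0.890830  →  B = 27.02°
cos(C) = (a² + b² - c²)/(2ab) = -0.737805  →  C = 137.5°
Check: A + B + C = 180.0° ✓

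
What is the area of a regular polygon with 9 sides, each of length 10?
For a regular 9-gon with side length s = 10:
Apothem a = s / (2*tan(pi/9)) = 10 / (2*tan(pi/9)) ≈ 13.7374
Perimeter P = 9 * 10 = 90
Area = (1/2) * P * a = (1/2) * 90 * 13.7374 = 618.18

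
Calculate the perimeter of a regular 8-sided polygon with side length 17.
Perimeter = number of sides * side length
Perimeter = 8 * 17
Perimeter = 136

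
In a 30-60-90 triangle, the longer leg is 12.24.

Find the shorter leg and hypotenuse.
In a 30-60-90 triangle, sides are in ratio 1 : √3 : 2.
Long leg = short leg·√3  →  short leg = 12.24/√3 = 7.067
Hypotenuse = 2·(short leg) = 2·12.24/√3 = 14.13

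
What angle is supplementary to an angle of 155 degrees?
Supplementary angles sum to 180 degrees.
Other angle = 180 - 155
Other angle = 25 degrees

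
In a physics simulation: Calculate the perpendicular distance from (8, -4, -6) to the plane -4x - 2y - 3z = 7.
d = |(-4)(8) + (-2)(-4) + (-3)(-6) - (7)| / √((-4)² + (-2)² + (-3)²) = 13/√29 = 2.414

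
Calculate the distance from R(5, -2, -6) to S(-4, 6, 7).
d = √[(-9)² + (8)² + (13)²] = √314 = 17.72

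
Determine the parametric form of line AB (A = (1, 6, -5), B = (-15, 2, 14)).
Direction vector d = B - A = (-16, -4, 19)
x = 1 - 16t, y = 6 - 4t, z = -5 + 19t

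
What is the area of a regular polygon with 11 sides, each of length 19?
For a regular 11-gon with side length s = 19:
Apothem a = s / (2*tan(pi/11)) = 19 / (2*tan(pi/11)) ≈ 32.35403
Perimeter P = 11 * 19 = 209
Area = (1/2) * P * a = (1/2) * 209 * 32.35403 = 3381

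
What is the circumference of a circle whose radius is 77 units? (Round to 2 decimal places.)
Circumference = 2 * pi * r
Circumference = 2 * pi * 77
Circumference = 483.81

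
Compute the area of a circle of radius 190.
Area = pi * r²
Area = pi * 190²
Area = pi * 36100
Area = 113411.49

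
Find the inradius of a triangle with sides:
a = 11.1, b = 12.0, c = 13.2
s = (a+b+c)/2 = (11.1+12.0+13.2)/2 = 18.15
Area = √(s(s-a)(s-b)(s-c)) = √(18.15·7.05·6.15·4.95) = 62.4127
r = Area/s = 62.4127/18.15 = 3.439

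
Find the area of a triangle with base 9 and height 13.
Area = (1/2) * base * height
Area = (1/2) * 9 * 13
Area = 58.50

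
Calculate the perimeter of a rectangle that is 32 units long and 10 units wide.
Perimeter = 2 * (length + width)
Perimeter = 2 * (32 + 10)
Perimeter = 2 * 42
Perimeter = 84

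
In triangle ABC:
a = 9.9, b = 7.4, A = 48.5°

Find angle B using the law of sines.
sin(B)/b = sin(A)/a
sin(B) = b·sin(A)/a = 7.4·sin(48.5°)/9.9 = 0.559825
B = arcsin(0.559825) = 34.04°  (b ≤ a, so B ≤ A and the acute solution is unique)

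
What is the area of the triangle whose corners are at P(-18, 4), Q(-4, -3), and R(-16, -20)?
Using the coordinate formula: Area = (1/2)|x₁(y₂-y₃) + x₂(y₃-y₁) + x₃(y₁-y₂)|
Area = (1/2)|(-18)((-3)-(-20)) + (-4)((-20)-4) + (-16)(4-(-3))|
Area = (1/2)|(-18)*17 + (-4)*(-24) + (-16)*7|
Area = (1/2)|(-306) + 96 + (-112)|
Area = (1/2)*322 = 161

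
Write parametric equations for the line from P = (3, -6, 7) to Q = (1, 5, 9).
Direction vector d = Q - P = (-2, 11, 2)
x = 3 - 2t, y = -6 + 11t, z = 7 + 2t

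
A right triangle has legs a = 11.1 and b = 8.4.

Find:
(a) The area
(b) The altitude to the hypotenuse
(a) Area = ½ab = ½·11.1·8.4 = 46.62
(b) Hypotenuse c = √(11.1² + 8.4²) = √193.77 = 13.9201
    Area = ½·c·h_c  →  h_c = 2·Area/c = 2·46.62/13.9201 = 6.698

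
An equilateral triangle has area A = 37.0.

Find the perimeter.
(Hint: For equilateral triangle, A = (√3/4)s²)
A = (√3/4)s²  →  s² = 4A/√3 = 4·37.0/√3 = 85.4478
s = 9.2438
Perimeter = 3s = 27.73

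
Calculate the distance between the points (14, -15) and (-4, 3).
Using the distance formula: d = sqrt((x₂-x₁)² + (y₂-y₁)²)
dx = (-4) - 14 = -18
dy = 3 - (-15) = 18
d = sqrt((-18)² + 18²) = sqrt(324 + 324) = sqrt(648) = 25.46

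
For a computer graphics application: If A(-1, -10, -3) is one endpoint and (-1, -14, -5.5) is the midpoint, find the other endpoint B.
B = (2×(-1) - (-1), 2×(-14) - (-10), 2×(-5.5) - (-3)) = (-1, -18, -8)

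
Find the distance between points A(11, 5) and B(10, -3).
Using the distance formula: d = sqrt((x₂-x₁)² + (y₂-y₁)²)
dx = 10 - 11 = -1
dy = (-3) - 5 = -8
d = sqrt((-1)² + (-8)²) = sqrt(1 + 64) = sqrt(65) = 8.06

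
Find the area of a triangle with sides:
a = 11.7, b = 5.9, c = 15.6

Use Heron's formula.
s = (a+b+c)/2 = (11.7+5.9+15.6)/2 = 16.6
A = √(s(s-a)(s-b)(s-c)) = √(16.6·4.9·10.7·1)
A = √870.338 = 29.5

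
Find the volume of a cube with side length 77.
Volume = s³
Volume = 77³
Volume = 456533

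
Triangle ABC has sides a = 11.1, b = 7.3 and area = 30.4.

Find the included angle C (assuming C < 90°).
Area = ½ab·sin(C)  →  sin(C) = 2·Area/(ab)
sin(C) = 2·30.4/(11.1·7.3) = 0.750339
C = arcsin(0.750339) = 48.62°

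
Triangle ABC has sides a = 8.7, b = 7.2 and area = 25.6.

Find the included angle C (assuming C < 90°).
Area = ½ab·sin(C)  →  sin(C) = 2·Area/(ab)
sin(C) = 2·25.6/(8.7·7.2) = 0.817369
C = arcsin(0.817369) = 54.82°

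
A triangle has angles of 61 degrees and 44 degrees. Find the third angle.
Sum of angles in a triangle = 180 degrees
Third angle = 180 - 61 - 44
Third angle = 75 degrees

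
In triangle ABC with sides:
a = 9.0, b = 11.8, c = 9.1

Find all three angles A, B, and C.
By the law of cosines:
cos(A) = (b² + c² - a²)/(2bc) = 0.656780  →  A = 48.95°
cos(B) = (a² + c² - b²)/(2ac) = 0.150000  →  B = 81.37°
cos(C) = (a² + b² - c²)/(2ab) = 0.647034  →  C = 49.68°
Check: A + B + C = 180.0° ✓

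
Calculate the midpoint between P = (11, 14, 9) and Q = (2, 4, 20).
Midpoint = ((11+2)/2, (14+4)/2, (9+20)/2) = (6.5, 9, 14.5)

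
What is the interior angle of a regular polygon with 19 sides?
Interior angle of a regular n-gon = (n-2)*180/n
Interior angle = (19-2)*180/19
Interior angle = 17*180/19
Interior angle = 3060/19
Interior angle = 161.05 degrees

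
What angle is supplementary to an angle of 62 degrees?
Supplementary angles sum to 180 degrees.
Other angle = 180 - 62
Other angle = 118 degrees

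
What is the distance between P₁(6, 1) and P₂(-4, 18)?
Using the distance formula: d = sqrt((x₂-x₁)² + (y₂-y₁)²)
dx = (-4) - 6 = -10
dy = 18 - 1 = 17
d = sqrt((-10)² + 17²) = sqrt(100 + 289) = sqrt(389) = 19.72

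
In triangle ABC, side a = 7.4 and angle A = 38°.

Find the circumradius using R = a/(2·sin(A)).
R = a/(2·sin(A)) = 7.4/(2·sin(38°))
R = 7.4/(2·0.615661) = 7.4/1.231323 = 6.01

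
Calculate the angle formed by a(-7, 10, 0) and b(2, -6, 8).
a·b = -74, |a|² = 149, |b|² = 104
cos θ = -74/√15496 ≈ -0.5945
θ ≈ 126.5°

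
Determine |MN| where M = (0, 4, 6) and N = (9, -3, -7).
d = √[(9)² + (-7)² + (-13)²] = √299 = 17.29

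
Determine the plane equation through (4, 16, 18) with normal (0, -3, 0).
d = n·P = (0)(4) + (-3)(16) + (0)(18) = -48
Plane: -3y = -48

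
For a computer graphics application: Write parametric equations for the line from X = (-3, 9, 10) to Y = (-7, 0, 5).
Direction vector d = Y - X = (-4, -9, -5)
x = -3 - 4t, y = 9 - 9t, z = 10 - 5t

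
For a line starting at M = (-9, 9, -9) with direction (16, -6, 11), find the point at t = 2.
P(2) = (-9 + 16(2), 9 + (-6)(2), -9 + 11(2)) = (23, -3, 13)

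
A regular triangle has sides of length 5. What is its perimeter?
Perimeter = number of sides * side length
Perimeter = 3 * 5
Perimeter = 15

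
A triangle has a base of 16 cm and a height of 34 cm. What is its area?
Area = (1/2) * base * height
Area = (1/2) * 16 * 34
Area = 272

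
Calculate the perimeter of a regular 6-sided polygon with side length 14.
Perimeter = number of sides * side length
Perimeter = 6 * 14
Perimeter = 84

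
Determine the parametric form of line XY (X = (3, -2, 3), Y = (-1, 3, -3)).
Direction vector d = Y - X = (-4, 5, -6)
x = 3 - 4t, y = -2 + 5t, z = 3 - 6t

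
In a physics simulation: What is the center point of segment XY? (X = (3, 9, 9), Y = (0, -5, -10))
Midpoint = ((3+0)/2, (9-5)/2, (9-10)/2) = (1.5, 2, -0.5)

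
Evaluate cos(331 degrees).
cos(331 degrees) = 0.8746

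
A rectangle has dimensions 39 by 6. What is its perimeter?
Perimeter = 2 * (length + width)
Perimeter = 2 * (39 + 6)
Perimeter = 2 * 45
Perimeter = 90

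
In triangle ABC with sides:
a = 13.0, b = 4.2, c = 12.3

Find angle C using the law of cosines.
cos(C) = (a² + b² - c²)/(2ab)
cos(C) = (13.0² + 4.2² - 12.3²)/(2·13.0·4.2) = 35.35/109.2 = 0.323718
C = arccos(0.323718) = 71.11°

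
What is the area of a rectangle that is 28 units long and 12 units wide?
Area = length * width
Area = 28 * 12
Area = 336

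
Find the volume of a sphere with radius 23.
Volume = (4/3) * pi * r³
Volume = (4/3) * pi * 23³
Volume = (4/3) * pi * 12167
Volume = 50965.01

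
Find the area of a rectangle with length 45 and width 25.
Area = length * width
Area = 45 * 25
Area = 1125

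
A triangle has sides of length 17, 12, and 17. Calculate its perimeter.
Perimeter = sum of all sides
Perimeter = 17 + 12 + 17
Perimeter = 46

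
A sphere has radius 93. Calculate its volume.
Volume = (4/3) * pi * r³
Volume = (4/3) * pi * 93³
Volume = (4/3) * pi * 804357
Volume = 3369282.72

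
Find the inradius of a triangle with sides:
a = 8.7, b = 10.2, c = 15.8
s = (a+b+c)/2 = (8.7+10.2+15.8)/2 = 17.35
Area = √(s(s-a)(s-b)(s-c)) = √(17.35·8.65·7.15·1.55) = 40.7828
r = Area/s = 40.7828/17.35 = 2.351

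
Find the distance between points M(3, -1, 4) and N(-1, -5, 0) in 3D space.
d = √[(-4)² + (-4)² + (-4)²] = √48 = 6.928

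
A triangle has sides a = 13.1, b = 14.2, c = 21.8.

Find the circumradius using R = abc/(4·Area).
s = (a+b+c)/2 = 24.55
Area = √(s(s-a)(s-b)(s-c)) = √(24.55·11.45·10.35·2.75) = 89.4468
R = abc/(4·Area) = (13.1·14.2·21.8)/(4·89.4468) = 4055.236/357.7872 = 11.33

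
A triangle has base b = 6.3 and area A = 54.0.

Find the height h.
A = ½bh  →  h = 2A/b
h = 2·54.0/6.3 = 17.14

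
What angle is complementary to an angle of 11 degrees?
Complementary angles sum to 90 degrees.
Other angle = 90 - 11
Other angle = 79 degrees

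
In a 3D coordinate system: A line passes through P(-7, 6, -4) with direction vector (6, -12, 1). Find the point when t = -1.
P(-1) = (-7 + 6(-1), 6 + (-12)(-1), -4 + 1(-1)) = (-13, 18, -5)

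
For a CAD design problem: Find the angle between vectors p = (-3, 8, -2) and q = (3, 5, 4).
p·q = 23, |p|² = 77, |q|² = 50
cos θ = 23/√3850 ≈ 0.3707
θ ≈ 68.24°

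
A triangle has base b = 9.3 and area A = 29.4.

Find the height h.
A = ½bh  →  h = 2A/b
h = 2·29.4/9.3 = 6.323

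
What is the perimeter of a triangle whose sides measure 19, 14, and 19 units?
Perimeter = sum of all sides
Perimeter = 19 + 14 + 19
Perimeter = 52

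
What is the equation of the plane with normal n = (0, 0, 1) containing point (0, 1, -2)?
d = n·P = (0)(0) + (0)(1) + (1)(-2) = -2
Plane: z = -2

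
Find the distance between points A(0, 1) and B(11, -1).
Using the distance formula: d = sqrt((x₂-x₁)² + (y₂-y₁)²)
dx = 11 - 0 = 11
dy = (-1) - 1 = -2
d = sqrt(11² + (-2)²) = sqrt(121 + 4) = sqrt(125) = 11.18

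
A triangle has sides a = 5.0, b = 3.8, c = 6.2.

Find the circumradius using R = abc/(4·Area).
s = (a+b+c)/2 = 7.5
Area = √(s(s-a)(s-b)(s-c)) = √(7.5·2.5·3.7·1.3) = 9.49671
R = abc/(4·Area) = (5.0·3.8·6.2)/(4·9.49671) = 117.8/37.98684 = 3.101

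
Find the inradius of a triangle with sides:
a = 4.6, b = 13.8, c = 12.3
s = (a+b+c)/2 = (4.6+13.8+12.3)/2 = 15.35
Area = √(s(s-a)(s-b)(s-c)) = √(15.35·10.75·1.55·3.05) = 27.9302
r = Area/s = 27.9302/15.35 = 1.82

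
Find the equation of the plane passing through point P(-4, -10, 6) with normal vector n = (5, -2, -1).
d = n·P = (5)(-4) + (-2)(-10) + (-1)(6) = -6
Plane: 5x - 2y - z = -6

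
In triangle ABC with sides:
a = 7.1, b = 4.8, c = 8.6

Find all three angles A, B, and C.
By the law of cosines:
cos(A) = (b² + c² - a²)/(2bc) = 0.564317  →  A = 55.65°
cos(B) = (a² + c² - b²)/(2ac) = 0.829758  →  B = 33.93°
cos(C) = (a² + b² - c²)/(2ab) = -0.007482  →  C = 90.43°
Check: A + B + C = 180.0° ✓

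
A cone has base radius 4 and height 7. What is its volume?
Volume = (1/3) * pi * r² * h
Volume = (1/3) * pi * 4² * 7
Volume = (1/3) * pi * 16 * 7
Volume = (1/3) * pi * 112
Volume = 117.29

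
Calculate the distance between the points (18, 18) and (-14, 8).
Using the distance formula: d = sqrt((x₂-x₁)² + (y₂-y₁)²)
dx = (-14) - 18 = -32
dy = 8 - 18 = -10
d = sqrt((-32)² + (-10)²) = sqrt(1024 + 100) = sqrt(1124) = 33.53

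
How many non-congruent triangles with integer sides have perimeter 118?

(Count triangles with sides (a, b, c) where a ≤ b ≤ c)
With a ≤ b ≤ c and a + b + c = 118, the triangle inequality a + b > c gives c < 118/2, so c ≤ 58.
Iterate a from 1 to ⌊p/3⌋ = 39; for each a, b ranges from a to ⌊(p−a)/2⌋ with c = p − a − b, keeping only c ≥ b.
Triples: (2, 58, 58), (3, 57, 58), (4, 56, 58), …
Count = 290 triangles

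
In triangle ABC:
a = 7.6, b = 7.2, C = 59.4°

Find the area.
Using A = ½ab·sin(C):
A = ½·7.6·7.2·sin(59.4°) = ½·54.72·0.860742 = 23.55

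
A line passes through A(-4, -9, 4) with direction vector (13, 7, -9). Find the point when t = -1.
P(-1) = (-4 + 13(-1), -9 + 7(-1), 4 + (-9)(-1)) = (-17, -16, 13)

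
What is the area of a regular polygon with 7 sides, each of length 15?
For a regular 7-gon with side length s = 15:
Apothem a = s / (2*tan(pi/7)) = 15 / (2*tan(pi/7)) ≈ 15.5739
Perimeter P = 7 * 15 = 105
Area = (1/2) * P * a = (1/2) * 105 * 15.5739 = 817.63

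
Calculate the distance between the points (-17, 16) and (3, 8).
Using the distance formula: d = sqrt((x₂-x₁)² + (y₂-y₁)²)
dx = 3 - (-17) = 20
dy = 8 - 16 = -8
d = sqrt(20² + (-8)²) = sqrt(400 + 64) = sqrt(464) = 21.54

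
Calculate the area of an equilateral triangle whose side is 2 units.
Area = (sqrt(3)/4) * s²
Area = (sqrt(3)/4) * 2²
Area = (sqrt(3)/4) * 4
Area = 1.73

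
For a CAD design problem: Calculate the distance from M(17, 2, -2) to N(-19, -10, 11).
d = √[(-36)² + (-12)² + (13)²] = √1609 = 40.11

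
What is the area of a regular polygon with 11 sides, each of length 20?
For a regular 11-gon with side length s = 20:
Apothem a = s / (2*tan(pi/11)) = 20 / (2*tan(pi/11)) ≈ 34.0569
Perimeter P = 11 * 20 = 220
Area = (1/2) * P * a = (1/2) * 220 * 34.0569 = 3746.26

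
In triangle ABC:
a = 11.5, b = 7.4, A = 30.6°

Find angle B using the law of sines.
sin(B)/b = sin(A)/a
sin(B) = b·sin(A)/a = 7.4·sin(30.6°)/11.5 = 0.327557
B = arcsin(0.327557) = 19.12°  (b ≤ a, so B ≤ A and the acute solution is unique)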